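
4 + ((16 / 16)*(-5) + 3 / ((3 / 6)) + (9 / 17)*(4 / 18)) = 87 / 17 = 5.12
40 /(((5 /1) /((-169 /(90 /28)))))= -18928 /45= -420.62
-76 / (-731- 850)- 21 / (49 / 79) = -33.81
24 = 24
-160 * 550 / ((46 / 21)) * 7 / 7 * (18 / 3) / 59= -5544000 / 1357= -4085.48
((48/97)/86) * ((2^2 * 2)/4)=48/4171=0.01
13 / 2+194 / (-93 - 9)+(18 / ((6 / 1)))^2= 1387 / 102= 13.60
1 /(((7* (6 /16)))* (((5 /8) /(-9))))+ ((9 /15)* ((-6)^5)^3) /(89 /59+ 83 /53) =-3087563738399808 /33649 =-91757964230.73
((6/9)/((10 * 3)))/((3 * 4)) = 1/540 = 0.00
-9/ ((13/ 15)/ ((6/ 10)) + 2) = -81/ 31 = -2.61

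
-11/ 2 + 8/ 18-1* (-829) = 14831/ 18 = 823.94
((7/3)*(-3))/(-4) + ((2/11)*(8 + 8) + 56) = 2669/44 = 60.66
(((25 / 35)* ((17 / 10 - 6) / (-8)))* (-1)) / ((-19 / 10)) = 0.20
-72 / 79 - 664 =-52528 / 79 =-664.91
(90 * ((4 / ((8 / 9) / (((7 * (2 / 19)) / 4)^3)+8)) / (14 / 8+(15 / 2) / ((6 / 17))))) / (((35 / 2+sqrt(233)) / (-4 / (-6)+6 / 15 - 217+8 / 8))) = -2090022480 / 390585701+119429856 * sqrt(233) / 390585701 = -0.68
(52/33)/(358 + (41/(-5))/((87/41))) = 7540/1694539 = 0.00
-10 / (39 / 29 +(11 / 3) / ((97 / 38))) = -84390 / 23471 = -3.60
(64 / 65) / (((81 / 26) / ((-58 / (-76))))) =1856 / 7695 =0.24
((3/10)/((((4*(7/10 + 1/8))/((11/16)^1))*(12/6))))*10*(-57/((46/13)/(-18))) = 33345/368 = 90.61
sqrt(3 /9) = 0.58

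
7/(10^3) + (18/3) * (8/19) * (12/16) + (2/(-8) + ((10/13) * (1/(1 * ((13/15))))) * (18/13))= 120248451/41743000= 2.88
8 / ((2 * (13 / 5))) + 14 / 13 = 34 / 13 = 2.62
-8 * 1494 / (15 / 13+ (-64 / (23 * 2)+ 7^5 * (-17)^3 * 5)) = 446706 / 15430790327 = 0.00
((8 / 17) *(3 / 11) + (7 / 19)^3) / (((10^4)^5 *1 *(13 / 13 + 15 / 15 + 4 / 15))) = 686271 / 872190440000000000000000000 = 0.00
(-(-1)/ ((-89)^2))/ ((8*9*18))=0.00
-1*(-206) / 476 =103 / 238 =0.43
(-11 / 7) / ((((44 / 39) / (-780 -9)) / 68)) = 523107 / 7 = 74729.57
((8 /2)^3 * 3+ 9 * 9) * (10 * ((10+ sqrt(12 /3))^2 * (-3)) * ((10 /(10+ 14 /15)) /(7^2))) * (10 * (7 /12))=-5265000 /41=-128414.63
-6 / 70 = -3 / 35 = -0.09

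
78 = 78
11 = 11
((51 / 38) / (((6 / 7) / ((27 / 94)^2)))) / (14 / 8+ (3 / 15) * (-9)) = -433755 / 167884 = -2.58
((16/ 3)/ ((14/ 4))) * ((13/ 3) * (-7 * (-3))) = 416/ 3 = 138.67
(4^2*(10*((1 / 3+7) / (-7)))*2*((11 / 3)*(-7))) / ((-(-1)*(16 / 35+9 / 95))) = 51497600 / 3303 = 15591.16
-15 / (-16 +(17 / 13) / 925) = 180375 / 192383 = 0.94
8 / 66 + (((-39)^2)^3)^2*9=3677322623706198260941 / 33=111434018900187826089.12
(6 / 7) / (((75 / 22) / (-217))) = -1364 / 25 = -54.56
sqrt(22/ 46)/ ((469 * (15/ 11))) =11 * sqrt(253)/ 161805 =0.00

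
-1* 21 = -21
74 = 74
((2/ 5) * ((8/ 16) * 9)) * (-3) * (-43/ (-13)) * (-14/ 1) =16254/ 65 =250.06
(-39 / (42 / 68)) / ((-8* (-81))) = -221 / 2268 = -0.10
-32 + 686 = 654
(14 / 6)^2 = 5.44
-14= -14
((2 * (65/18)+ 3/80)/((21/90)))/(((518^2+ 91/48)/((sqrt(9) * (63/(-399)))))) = -94086/1712992519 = -0.00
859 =859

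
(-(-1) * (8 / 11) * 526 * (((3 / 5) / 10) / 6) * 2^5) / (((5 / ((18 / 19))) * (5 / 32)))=19390464 / 130625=148.44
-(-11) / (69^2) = 11 / 4761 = 0.00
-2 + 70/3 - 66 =-134/3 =-44.67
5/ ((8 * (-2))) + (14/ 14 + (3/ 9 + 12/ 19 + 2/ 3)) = 705/ 304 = 2.32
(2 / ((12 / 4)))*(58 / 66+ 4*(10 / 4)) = 718 / 99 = 7.25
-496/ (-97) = 496/ 97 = 5.11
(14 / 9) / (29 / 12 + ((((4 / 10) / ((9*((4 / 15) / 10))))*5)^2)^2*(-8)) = -504 / 12499217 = -0.00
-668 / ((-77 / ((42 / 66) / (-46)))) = -334 / 2783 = -0.12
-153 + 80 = -73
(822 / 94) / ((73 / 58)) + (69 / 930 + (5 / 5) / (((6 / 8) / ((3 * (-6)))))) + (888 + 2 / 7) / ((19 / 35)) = 32724533907 / 20208590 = 1619.34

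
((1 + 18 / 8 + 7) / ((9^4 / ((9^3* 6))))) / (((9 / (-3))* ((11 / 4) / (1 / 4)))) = -41 / 198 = -0.21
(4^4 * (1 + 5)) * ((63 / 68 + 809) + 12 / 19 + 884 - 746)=470606208 / 323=1456985.16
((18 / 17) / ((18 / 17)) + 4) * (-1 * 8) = -40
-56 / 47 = -1.19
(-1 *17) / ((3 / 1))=-17 / 3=-5.67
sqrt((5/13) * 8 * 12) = 4 * sqrt(390)/13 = 6.08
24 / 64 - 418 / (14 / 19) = -31747 / 56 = -566.91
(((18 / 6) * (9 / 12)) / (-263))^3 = -729 / 1164252608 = -0.00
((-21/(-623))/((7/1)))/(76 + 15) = 3/56693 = 0.00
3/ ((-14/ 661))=-1983/ 14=-141.64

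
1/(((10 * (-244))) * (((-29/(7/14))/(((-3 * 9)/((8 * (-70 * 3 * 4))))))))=9/317004800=0.00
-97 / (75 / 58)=-5626 / 75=-75.01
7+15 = 22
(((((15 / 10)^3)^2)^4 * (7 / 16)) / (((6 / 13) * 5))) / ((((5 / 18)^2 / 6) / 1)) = 2081788113401451 / 8388608000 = 248168.48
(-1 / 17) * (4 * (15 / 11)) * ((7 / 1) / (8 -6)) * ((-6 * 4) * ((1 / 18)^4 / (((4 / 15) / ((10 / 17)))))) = 875 / 1544994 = 0.00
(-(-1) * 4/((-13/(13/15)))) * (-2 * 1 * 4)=32/15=2.13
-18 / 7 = -2.57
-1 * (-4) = 4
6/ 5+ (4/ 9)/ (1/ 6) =58/ 15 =3.87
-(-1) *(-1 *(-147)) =147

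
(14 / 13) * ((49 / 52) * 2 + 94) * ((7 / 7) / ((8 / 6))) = 52353 / 676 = 77.45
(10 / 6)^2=25 / 9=2.78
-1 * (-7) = 7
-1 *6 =-6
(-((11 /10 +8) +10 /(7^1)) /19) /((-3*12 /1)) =737 /47880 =0.02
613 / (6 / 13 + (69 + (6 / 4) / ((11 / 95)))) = 175318 / 23571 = 7.44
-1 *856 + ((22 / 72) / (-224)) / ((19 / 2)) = -65576459 / 76608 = -856.00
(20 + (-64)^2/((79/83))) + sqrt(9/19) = 4324.08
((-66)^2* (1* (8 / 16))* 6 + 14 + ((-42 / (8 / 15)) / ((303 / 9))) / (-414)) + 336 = 249360217 / 18584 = 13418.01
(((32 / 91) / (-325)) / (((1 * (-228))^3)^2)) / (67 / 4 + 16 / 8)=-1 / 2434361825734020000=-0.00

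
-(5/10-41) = 81/2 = 40.50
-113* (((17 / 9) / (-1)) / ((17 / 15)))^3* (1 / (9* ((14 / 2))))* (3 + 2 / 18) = 56500 / 2187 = 25.83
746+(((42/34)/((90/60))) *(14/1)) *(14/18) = 115510/153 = 754.97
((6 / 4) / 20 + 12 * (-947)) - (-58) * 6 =-440637 / 40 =-11015.92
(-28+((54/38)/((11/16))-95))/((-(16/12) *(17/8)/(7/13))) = 22.98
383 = 383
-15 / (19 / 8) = -120 / 19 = -6.32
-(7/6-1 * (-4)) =-31/6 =-5.17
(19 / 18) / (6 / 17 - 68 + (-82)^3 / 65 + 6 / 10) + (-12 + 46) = 5781752921 / 170052174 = 34.00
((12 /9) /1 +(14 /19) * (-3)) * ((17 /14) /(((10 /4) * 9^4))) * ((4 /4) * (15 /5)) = -170 /872613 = -0.00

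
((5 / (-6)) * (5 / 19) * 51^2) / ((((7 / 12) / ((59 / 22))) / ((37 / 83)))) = -141949575 / 121429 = -1168.99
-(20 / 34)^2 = -100 / 289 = -0.35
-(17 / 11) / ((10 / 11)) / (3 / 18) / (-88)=51 / 440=0.12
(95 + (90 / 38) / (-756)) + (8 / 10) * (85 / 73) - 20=8846263 / 116508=75.93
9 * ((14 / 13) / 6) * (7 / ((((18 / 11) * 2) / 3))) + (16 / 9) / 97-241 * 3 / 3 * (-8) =87994867 / 45396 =1938.38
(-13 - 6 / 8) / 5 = -11 / 4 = -2.75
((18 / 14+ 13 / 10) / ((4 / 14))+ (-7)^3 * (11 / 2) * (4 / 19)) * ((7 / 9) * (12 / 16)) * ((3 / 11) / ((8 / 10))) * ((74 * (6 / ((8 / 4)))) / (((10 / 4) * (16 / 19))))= -114592737 / 14080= -8138.69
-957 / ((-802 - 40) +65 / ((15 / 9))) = 87 / 73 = 1.19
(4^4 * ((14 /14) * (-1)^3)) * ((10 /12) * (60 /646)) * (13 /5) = -16640 /323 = -51.52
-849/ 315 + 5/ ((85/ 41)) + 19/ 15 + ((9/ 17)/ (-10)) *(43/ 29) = 31221/ 34510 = 0.90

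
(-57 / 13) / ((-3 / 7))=133 / 13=10.23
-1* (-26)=26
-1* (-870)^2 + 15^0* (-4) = -756904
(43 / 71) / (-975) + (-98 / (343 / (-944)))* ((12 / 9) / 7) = 174260293 / 3392025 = 51.37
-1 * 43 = -43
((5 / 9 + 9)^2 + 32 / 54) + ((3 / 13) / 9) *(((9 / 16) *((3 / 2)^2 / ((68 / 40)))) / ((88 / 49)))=4633204999 / 50409216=91.91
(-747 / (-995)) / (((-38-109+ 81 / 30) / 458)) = -228084 / 95719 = -2.38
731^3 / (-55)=-390617891 / 55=-7102143.47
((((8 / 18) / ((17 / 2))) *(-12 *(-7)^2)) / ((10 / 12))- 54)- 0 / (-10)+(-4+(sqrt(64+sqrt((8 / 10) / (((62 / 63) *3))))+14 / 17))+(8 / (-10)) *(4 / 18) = -14420 / 153+sqrt(155 *sqrt(6510)+1537600) / 155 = -86.22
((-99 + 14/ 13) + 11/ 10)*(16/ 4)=-25174/ 65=-387.29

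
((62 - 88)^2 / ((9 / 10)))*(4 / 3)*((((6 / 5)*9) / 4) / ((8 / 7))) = 2366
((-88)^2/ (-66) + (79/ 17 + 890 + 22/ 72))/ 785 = 475903/ 480420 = 0.99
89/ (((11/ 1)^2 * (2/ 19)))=1691/ 242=6.99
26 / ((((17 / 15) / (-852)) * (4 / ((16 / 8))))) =-166140 / 17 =-9772.94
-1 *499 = -499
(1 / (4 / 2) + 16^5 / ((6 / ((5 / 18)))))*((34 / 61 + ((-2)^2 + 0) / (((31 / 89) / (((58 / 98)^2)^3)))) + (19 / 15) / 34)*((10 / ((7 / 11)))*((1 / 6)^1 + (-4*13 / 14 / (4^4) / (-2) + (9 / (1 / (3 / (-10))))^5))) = -1008472240355219056713241413690673 / 8476943073374501006400000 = -118966499.08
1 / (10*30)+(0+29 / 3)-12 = -233 / 100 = -2.33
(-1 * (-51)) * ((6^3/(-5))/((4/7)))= -19278/5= -3855.60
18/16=9/8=1.12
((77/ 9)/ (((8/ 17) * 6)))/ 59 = 1309/ 25488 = 0.05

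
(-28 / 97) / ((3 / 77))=-7.41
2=2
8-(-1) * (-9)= -1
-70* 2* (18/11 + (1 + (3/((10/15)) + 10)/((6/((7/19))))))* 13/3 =-4024475/1881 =-2139.54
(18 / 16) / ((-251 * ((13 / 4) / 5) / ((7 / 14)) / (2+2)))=-45 / 3263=-0.01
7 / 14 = 1 / 2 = 0.50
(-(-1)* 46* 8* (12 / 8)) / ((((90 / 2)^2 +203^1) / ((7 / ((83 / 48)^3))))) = 106831872 / 318485359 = 0.34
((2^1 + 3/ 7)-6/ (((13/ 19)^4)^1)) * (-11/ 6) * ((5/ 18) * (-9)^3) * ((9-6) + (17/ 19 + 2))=-54598.55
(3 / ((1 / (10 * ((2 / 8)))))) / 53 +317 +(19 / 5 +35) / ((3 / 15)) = 54181 / 106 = 511.14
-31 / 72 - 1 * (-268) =19265 / 72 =267.57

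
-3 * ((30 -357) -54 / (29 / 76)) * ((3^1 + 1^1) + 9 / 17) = 3138597 / 493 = 6366.32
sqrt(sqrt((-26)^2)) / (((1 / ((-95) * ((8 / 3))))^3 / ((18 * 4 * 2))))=-7023616000 * sqrt(26) / 3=-11937851679.99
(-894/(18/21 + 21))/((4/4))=-2086/51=-40.90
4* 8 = 32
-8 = -8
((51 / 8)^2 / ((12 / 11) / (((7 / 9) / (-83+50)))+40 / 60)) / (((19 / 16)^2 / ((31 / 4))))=-1693251 / 345838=-4.90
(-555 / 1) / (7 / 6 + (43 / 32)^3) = -54558720 / 353209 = -154.47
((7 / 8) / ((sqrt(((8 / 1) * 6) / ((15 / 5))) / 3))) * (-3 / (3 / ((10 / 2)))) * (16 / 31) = -105 / 62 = -1.69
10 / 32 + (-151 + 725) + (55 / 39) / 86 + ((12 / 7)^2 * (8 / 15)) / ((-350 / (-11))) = 660777269059 / 1150422000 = 574.38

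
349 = 349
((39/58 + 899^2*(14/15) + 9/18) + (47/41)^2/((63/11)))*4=3017289.34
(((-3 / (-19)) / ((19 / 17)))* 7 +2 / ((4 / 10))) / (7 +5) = 1081 / 2166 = 0.50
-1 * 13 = -13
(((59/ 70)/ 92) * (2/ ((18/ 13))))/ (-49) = -767/ 2840040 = -0.00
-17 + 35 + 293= 311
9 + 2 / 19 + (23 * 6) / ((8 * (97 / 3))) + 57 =491261 / 7372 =66.64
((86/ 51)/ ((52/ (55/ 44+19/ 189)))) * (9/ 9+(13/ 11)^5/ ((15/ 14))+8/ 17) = 6531091895677/ 41168868020280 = 0.16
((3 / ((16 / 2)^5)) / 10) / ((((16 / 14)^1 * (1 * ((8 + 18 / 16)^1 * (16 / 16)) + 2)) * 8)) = 21 / 233308160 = 0.00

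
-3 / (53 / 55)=-165 / 53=-3.11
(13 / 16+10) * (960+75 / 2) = 345135 / 32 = 10785.47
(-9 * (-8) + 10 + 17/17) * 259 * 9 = 193473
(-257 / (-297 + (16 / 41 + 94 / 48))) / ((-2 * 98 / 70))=-632220 / 2029559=-0.31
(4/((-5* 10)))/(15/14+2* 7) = -28/5275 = -0.01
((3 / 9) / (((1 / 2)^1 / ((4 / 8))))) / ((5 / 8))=8 / 15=0.53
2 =2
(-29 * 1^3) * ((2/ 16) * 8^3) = -1856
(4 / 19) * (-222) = -888 / 19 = -46.74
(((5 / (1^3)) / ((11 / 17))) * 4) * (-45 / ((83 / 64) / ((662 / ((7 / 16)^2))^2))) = -28123367001292800 / 2192113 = -12829341827.40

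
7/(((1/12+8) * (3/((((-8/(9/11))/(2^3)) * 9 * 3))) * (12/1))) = -77/97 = -0.79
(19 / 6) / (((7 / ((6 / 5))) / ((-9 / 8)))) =-171 / 280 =-0.61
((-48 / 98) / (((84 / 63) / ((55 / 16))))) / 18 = -55 / 784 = -0.07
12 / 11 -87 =-945 / 11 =-85.91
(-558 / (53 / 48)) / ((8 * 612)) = -93 / 901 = -0.10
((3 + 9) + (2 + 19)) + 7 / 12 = 403 / 12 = 33.58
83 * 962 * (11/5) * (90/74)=213642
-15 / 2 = -7.50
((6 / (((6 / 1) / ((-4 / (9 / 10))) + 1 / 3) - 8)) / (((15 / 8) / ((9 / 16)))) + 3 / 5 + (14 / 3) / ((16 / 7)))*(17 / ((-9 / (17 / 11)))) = -7.13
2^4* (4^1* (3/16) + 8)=140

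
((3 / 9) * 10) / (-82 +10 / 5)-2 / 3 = -17 / 24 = -0.71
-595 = -595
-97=-97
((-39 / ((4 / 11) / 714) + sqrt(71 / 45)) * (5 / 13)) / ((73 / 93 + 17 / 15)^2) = -12736733625 / 1591328 + 72075 * sqrt(355) / 10343632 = -8003.71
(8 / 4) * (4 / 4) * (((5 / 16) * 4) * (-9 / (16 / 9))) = -405 / 32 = -12.66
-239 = -239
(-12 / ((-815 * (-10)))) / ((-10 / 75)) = 0.01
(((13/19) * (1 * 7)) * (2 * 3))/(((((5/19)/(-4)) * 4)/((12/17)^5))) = -135862272/7099285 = -19.14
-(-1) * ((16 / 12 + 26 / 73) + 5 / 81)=10355 / 5913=1.75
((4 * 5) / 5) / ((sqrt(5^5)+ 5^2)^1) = -1 / 25+ sqrt(5) / 25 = 0.05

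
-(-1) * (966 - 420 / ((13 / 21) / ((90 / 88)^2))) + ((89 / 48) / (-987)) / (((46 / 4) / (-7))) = 31384862723 / 122429736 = 256.35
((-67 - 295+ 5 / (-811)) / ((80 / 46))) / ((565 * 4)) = -6752501 / 73314400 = -0.09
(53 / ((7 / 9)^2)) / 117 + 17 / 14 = 2501 / 1274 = 1.96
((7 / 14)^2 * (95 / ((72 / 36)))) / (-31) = -95 / 248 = -0.38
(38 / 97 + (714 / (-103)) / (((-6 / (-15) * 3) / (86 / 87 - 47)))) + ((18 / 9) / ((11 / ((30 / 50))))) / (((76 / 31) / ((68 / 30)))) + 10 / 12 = 808780121481 / 3027772550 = 267.12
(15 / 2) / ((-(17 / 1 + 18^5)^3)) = -3 / 2698729084777710650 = -0.00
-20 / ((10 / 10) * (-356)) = 5 / 89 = 0.06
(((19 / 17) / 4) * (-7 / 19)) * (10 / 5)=-7 / 34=-0.21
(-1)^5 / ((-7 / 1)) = 0.14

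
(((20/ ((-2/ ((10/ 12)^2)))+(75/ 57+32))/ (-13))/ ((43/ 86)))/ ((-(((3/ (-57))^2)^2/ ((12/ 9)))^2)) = 128989267424656/ 1053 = 122496930127.88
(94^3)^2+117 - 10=689869781163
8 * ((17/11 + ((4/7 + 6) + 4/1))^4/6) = 1010334798828/35153041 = 28741.04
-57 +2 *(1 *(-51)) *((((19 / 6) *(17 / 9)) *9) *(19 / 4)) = -104557 / 4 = -26139.25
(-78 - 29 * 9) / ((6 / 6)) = -339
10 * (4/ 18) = 20/ 9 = 2.22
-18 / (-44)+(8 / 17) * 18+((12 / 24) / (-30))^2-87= -52590413 / 673200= -78.12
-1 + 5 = 4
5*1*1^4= 5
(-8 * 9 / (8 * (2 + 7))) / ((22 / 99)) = -9 / 2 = -4.50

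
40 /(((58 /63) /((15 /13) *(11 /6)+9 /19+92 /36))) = 1601110 /7163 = 223.53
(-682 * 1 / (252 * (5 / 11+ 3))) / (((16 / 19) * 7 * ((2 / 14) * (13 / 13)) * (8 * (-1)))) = 3751 / 32256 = 0.12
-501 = -501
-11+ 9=-2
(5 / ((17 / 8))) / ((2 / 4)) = 80 / 17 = 4.71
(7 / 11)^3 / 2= 343 / 2662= 0.13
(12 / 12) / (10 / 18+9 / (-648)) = 24 / 13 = 1.85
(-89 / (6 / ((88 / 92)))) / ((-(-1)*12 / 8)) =-1958 / 207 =-9.46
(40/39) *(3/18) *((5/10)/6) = 5/351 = 0.01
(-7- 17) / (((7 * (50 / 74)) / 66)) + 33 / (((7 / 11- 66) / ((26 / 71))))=-2993531442 / 8933575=-335.09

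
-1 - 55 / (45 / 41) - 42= -838 / 9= -93.11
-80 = -80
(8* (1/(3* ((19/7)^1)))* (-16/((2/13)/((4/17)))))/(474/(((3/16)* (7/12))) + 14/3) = -0.01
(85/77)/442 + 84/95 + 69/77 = 48439/27170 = 1.78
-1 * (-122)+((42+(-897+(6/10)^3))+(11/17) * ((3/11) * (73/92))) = -143231897/195500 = -732.64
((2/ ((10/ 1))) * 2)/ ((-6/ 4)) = -4/ 15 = -0.27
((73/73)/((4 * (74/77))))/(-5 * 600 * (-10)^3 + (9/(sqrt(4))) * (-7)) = 77/887990676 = 0.00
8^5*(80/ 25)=524288/ 5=104857.60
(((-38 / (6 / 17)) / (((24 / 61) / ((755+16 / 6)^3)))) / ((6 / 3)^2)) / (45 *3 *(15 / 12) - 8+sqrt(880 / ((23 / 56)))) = -143722139.87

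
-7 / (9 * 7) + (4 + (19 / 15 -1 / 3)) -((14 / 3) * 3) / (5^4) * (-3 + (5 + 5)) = 26243 / 5625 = 4.67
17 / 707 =0.02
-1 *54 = -54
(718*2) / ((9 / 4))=5744 / 9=638.22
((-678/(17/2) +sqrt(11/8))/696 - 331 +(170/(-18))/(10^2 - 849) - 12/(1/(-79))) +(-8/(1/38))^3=-186729294588145/6646626 +sqrt(22)/2784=-28093847.10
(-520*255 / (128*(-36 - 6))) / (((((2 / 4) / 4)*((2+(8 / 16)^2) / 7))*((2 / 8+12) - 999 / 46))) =-39100 / 603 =-64.84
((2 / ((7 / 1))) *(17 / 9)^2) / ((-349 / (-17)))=9826 / 197883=0.05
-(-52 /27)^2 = -2704 /729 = -3.71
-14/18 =-7/9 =-0.78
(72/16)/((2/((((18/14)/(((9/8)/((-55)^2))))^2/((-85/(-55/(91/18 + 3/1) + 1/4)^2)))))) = -195693436125/14297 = -13687727.22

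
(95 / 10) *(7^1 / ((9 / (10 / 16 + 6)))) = 7049 / 144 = 48.95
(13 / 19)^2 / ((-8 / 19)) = -169 / 152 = -1.11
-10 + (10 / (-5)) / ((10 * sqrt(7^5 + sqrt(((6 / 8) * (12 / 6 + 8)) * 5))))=-10 -sqrt(2) / (5 * sqrt(5 * sqrt(6) + 33614))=-10.00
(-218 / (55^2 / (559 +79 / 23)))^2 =65724551424 / 40005625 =1642.88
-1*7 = -7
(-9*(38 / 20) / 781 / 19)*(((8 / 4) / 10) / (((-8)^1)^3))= 9 / 19993600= 0.00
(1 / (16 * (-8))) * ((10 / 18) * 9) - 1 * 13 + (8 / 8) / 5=-8217 / 640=-12.84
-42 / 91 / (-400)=3 / 2600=0.00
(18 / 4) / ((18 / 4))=1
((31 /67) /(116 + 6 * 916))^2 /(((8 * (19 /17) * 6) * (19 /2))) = 16337 /1224907725450624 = 0.00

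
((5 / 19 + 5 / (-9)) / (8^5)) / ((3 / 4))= -0.00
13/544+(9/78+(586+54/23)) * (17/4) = 406801443/162656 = 2500.99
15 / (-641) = -15 / 641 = -0.02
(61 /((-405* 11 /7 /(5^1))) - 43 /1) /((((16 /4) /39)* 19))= -125905 /5643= -22.31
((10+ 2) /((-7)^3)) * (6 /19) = -72 /6517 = -0.01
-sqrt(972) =-18 * sqrt(3) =-31.18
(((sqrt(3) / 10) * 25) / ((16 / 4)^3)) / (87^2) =5 * sqrt(3) / 968832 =0.00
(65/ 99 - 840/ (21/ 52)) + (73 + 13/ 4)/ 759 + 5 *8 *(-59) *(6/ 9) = -3652.58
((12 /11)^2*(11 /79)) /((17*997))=144 /14728681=0.00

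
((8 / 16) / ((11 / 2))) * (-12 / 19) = -0.06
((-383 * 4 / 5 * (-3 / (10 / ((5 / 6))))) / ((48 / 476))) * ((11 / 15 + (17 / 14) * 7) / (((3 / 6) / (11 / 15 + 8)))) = 1653852599 / 13500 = 122507.60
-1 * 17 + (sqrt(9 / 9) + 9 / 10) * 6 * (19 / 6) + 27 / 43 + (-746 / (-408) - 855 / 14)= -12131923 / 307020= -39.52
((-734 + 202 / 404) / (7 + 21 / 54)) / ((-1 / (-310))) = -4092930 / 133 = -30773.91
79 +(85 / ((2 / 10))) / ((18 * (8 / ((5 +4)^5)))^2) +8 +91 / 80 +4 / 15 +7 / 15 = 274423187639 / 3840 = 71464371.78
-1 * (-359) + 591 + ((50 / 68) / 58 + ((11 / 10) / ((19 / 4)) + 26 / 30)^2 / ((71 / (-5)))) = 2160605833007 / 2274494940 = 949.93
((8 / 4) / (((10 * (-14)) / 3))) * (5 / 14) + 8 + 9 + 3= 3917 / 196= 19.98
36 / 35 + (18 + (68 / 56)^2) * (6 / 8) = 61287 / 3920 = 15.63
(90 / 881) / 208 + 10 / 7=916555 / 641368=1.43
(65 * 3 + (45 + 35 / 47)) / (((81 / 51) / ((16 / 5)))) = 615536 / 1269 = 485.06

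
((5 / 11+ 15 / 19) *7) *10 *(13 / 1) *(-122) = -28865200 / 209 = -138111.00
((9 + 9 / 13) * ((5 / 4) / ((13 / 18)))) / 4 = 2835 / 676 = 4.19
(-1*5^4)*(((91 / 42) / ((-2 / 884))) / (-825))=-71825 / 99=-725.51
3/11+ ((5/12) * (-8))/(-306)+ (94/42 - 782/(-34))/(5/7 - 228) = 1386322/8032959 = 0.17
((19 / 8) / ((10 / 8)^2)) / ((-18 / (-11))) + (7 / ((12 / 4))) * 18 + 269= 70184 / 225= 311.93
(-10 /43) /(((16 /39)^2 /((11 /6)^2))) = -102245 /22016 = -4.64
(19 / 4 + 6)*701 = 30143 / 4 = 7535.75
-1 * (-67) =67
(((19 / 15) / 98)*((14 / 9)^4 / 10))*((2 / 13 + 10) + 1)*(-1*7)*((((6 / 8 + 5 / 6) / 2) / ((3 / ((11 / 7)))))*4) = -11285582 / 11514555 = -0.98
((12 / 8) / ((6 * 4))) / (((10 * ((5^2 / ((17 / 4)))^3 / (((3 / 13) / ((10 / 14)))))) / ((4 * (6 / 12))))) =0.00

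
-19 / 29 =-0.66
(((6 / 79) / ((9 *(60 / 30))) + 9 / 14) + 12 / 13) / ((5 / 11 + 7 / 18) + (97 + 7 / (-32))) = 35759856 / 2223377975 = 0.02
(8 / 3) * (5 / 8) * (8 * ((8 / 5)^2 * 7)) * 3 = 3584 / 5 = 716.80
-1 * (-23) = 23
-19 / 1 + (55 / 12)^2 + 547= 79057 / 144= 549.01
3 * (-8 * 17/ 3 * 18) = -2448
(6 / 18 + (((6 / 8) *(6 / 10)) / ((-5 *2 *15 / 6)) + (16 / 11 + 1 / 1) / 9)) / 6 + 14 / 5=286903 / 99000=2.90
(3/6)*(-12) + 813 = 807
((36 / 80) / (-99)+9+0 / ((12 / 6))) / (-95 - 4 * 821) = -1979 / 743380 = -0.00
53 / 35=1.51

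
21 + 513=534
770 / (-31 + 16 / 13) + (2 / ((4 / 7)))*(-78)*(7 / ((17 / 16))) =-12003082 / 6579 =-1824.45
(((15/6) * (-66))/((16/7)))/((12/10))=-1925/32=-60.16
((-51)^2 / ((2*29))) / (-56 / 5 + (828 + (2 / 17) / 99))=21887415 / 398656156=0.05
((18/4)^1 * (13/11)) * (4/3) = 78/11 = 7.09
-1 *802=-802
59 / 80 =0.74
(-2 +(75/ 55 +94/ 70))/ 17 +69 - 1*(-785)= 328806/ 385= 854.04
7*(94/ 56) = 47/ 4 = 11.75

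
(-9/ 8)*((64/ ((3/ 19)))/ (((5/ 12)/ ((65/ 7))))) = -71136/ 7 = -10162.29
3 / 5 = 0.60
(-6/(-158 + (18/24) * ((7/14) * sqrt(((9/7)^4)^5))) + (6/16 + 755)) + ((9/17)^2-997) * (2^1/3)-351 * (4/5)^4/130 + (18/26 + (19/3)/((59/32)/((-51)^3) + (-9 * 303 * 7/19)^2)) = 13673862118097498474554971866432798353/151057848901281514752708804825975000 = 90.52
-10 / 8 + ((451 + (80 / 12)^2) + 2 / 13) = 231355 / 468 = 494.35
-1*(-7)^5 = 16807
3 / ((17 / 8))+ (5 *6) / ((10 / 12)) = 636 / 17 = 37.41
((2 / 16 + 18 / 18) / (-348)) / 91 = -3 / 84448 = -0.00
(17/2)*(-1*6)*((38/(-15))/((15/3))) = 646/25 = 25.84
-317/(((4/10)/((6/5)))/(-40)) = 38040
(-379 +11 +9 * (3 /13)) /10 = -4757 /130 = -36.59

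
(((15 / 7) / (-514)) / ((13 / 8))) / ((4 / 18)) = -270 / 23387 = -0.01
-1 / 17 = -0.06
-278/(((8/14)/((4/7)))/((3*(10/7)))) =-8340/7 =-1191.43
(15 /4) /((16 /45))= 675 /64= 10.55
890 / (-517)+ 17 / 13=-2781 / 6721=-0.41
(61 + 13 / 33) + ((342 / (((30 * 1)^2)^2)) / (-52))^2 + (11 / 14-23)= 16518972600027797 / 421621200000000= 39.18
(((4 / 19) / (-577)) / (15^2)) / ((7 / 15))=-4 / 1151115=-0.00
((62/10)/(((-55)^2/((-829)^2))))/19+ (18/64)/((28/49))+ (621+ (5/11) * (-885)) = 10790740913/36784000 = 293.35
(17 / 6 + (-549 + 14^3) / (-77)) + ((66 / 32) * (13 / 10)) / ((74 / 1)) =-70118021 / 2735040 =-25.64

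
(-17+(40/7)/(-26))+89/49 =-9812/637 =-15.40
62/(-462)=-31/231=-0.13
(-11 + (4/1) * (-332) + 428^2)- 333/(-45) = 909262/5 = 181852.40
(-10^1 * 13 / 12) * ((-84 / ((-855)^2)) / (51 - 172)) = -182 / 17690805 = -0.00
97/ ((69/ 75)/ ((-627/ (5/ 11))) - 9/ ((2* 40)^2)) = -4281657600/ 91513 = -46787.42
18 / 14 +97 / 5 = 724 / 35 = 20.69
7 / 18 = 0.39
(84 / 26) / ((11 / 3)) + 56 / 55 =1358 / 715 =1.90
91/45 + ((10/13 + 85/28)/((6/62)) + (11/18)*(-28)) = 396869/16380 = 24.23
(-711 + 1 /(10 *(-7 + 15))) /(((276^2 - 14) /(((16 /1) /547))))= -56879 /208303070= -0.00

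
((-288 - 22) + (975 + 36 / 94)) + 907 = 1572.38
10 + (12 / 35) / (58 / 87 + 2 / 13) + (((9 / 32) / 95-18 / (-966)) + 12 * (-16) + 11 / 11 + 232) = 5035305 / 97888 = 51.44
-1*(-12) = 12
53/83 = 0.64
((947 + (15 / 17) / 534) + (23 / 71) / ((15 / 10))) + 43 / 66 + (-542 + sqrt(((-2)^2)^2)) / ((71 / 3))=1093190599 / 1181653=925.14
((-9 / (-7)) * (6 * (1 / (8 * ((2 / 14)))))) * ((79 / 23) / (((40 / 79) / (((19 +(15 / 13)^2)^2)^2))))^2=79810017361437947951546851204922112 / 8800134656447553397225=9069181379283.09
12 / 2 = 6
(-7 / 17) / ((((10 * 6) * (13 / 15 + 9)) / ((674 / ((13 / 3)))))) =-7077 / 65416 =-0.11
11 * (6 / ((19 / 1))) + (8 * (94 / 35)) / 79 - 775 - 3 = -40675452 / 52535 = -774.25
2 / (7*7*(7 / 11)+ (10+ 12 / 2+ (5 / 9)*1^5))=99 / 2363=0.04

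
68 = 68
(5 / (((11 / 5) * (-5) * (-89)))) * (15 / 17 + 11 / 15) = 0.01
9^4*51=334611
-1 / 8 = -0.12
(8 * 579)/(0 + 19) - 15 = 4347/19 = 228.79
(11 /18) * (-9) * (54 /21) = -99 /7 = -14.14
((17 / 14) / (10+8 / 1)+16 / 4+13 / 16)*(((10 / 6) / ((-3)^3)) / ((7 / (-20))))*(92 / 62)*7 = 2828425 / 316386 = 8.94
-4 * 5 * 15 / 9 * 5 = -500 / 3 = -166.67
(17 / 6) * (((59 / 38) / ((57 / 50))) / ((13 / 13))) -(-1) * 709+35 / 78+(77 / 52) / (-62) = 7471487131 / 10474776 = 713.28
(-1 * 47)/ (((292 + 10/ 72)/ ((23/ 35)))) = -38916/ 368095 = -0.11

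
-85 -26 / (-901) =-76559 / 901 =-84.97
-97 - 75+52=-120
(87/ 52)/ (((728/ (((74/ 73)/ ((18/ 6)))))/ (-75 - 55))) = -5365/ 53144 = -0.10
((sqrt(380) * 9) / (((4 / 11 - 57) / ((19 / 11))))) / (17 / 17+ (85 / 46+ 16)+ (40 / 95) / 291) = -86982228 * sqrt(95) / 2986668853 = -0.28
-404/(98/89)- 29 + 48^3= 5399609/49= 110196.10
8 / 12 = 2 / 3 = 0.67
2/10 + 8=41/5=8.20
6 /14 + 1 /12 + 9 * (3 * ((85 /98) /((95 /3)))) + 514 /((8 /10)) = 643.75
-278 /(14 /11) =-1529 /7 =-218.43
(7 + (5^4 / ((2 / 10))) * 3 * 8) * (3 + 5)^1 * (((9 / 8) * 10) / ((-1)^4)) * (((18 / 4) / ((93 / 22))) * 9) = 2004937110 / 31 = 64675390.65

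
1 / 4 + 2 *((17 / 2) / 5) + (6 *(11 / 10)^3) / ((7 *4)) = 55093 / 14000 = 3.94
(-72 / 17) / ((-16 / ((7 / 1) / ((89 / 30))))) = 945 / 1513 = 0.62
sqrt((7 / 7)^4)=1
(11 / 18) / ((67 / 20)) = 110 / 603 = 0.18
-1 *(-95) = 95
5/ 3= 1.67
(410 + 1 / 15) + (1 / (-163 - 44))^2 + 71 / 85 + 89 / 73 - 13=21223510865 / 53175609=399.12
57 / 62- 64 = -3911 / 62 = -63.08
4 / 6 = 2 / 3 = 0.67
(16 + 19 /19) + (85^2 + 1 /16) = 115873 /16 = 7242.06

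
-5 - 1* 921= -926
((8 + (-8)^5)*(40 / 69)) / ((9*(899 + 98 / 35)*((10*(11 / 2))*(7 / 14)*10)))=-29120 / 3422331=-0.01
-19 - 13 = -32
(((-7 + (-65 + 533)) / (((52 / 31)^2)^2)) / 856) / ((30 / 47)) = 0.11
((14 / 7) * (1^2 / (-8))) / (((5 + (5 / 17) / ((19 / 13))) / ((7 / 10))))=-0.03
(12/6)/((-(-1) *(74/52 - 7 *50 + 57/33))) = -572/99199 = -0.01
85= 85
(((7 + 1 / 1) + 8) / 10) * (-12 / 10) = -1.92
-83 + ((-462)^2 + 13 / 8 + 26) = 1707109 / 8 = 213388.62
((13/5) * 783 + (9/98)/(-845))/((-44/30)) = -1388.05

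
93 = 93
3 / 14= 0.21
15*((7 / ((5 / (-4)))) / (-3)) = 28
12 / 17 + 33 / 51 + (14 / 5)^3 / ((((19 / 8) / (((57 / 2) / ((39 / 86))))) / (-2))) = -32056449 / 27625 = -1160.41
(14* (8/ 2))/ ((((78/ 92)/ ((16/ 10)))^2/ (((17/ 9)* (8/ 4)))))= 257847296/ 342225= 753.44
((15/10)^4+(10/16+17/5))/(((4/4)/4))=727/20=36.35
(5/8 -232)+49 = -1459/8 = -182.38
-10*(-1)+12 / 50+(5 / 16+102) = 45021 / 400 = 112.55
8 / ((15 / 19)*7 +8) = 152 / 257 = 0.59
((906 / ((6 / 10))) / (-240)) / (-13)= 151 / 312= 0.48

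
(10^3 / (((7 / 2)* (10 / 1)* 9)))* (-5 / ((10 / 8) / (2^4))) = -12800 / 63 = -203.17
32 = 32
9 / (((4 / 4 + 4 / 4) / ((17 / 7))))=153 / 14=10.93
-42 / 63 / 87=-2 / 261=-0.01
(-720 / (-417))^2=57600 / 19321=2.98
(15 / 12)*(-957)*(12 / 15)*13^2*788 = -127445604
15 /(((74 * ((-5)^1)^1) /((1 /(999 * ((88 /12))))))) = -1 /180708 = -0.00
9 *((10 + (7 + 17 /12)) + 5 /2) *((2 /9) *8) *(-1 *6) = -2008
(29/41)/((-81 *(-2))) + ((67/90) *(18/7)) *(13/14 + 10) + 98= 96762548/813645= 118.92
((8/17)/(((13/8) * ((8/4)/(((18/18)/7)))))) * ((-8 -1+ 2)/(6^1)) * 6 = -0.14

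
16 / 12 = 4 / 3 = 1.33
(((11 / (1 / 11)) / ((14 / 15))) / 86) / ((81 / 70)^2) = 105875 / 94041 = 1.13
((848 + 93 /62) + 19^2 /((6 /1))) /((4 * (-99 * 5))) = -2729 /5940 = -0.46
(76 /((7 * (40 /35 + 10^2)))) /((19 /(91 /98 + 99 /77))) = 31 /2478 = 0.01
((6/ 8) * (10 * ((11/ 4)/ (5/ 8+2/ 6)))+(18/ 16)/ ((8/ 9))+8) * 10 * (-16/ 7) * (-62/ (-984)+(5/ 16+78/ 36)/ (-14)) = 101741155/ 1267392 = 80.28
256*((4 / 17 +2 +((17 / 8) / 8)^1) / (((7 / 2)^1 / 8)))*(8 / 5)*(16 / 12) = 1857536 / 595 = 3121.91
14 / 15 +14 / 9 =112 / 45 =2.49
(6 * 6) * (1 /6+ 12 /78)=150 /13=11.54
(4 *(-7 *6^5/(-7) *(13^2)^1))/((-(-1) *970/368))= 1994247.39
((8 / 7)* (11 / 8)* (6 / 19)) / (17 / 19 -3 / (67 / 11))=2211 / 1792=1.23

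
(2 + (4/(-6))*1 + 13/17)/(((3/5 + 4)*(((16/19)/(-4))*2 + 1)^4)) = 69721735/17173893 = 4.06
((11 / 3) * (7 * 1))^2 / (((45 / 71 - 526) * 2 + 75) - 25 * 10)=-420959 / 783243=-0.54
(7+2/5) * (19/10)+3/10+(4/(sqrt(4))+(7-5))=459/25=18.36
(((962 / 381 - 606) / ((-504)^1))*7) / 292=57481 / 2002536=0.03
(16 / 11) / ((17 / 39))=3.34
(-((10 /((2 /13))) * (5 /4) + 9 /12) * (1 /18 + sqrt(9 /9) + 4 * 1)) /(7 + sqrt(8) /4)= -52234 /873 + 3731 * sqrt(2) /873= -53.79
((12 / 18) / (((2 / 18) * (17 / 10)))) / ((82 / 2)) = 60 / 697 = 0.09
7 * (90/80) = 63/8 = 7.88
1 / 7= 0.14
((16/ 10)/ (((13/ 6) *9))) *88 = 1408/ 195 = 7.22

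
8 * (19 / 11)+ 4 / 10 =782 / 55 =14.22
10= 10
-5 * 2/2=-5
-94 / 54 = -1.74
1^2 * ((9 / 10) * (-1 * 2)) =-9 / 5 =-1.80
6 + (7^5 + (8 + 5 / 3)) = 50468 / 3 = 16822.67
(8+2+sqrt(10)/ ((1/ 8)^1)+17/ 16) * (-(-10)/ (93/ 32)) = 1180/ 31+2560 * sqrt(10)/ 93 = 125.11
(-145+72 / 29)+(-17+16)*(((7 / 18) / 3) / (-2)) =-446161 / 3132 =-142.45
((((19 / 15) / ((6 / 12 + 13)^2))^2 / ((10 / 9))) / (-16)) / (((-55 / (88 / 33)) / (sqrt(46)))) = 1444 * sqrt(46) / 10960970625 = 0.00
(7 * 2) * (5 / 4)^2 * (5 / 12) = 875 / 96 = 9.11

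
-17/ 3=-5.67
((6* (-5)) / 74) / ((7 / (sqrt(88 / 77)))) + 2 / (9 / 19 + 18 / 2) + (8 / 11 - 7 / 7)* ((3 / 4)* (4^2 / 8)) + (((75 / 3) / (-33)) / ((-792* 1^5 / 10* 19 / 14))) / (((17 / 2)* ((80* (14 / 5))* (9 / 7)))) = -300835241 / 1519547040 - 30* sqrt(14) / 1813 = -0.26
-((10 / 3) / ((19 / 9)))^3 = -27000 / 6859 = -3.94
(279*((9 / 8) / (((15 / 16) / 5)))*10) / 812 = 4185 / 203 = 20.62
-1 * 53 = -53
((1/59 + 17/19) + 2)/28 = 816/7847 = 0.10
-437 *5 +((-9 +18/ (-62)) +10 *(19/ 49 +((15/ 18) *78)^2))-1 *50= 40009.59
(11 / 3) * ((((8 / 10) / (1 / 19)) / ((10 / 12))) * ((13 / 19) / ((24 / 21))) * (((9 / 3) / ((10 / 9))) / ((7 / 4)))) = 7722 / 125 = 61.78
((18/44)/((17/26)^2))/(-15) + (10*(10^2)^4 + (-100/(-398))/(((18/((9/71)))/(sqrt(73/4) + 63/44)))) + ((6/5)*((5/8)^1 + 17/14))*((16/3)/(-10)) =25*sqrt(73)/28258 + 31441263661063043801/31441263700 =999999998.77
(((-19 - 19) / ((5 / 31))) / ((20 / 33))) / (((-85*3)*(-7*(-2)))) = 0.11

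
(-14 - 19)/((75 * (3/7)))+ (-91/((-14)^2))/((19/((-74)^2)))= -1345016/9975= -134.84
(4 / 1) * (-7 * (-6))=168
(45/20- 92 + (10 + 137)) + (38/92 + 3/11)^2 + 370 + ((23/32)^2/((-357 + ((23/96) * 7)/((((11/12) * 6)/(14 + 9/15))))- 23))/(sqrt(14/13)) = 427.72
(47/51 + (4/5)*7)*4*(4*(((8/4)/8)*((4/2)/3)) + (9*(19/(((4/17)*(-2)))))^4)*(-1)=-454812339749.15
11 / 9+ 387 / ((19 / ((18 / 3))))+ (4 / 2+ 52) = 30341 / 171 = 177.43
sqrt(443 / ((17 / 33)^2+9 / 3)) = 33 * sqrt(393827) / 1778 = 11.65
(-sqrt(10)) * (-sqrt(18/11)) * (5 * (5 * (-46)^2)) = 317400 * sqrt(55)/11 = 213991.04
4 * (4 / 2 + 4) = 24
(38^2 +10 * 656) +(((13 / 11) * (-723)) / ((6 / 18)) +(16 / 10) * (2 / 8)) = 299257 / 55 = 5441.04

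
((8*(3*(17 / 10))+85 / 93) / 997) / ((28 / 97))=268787 / 1854420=0.14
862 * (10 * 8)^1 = 68960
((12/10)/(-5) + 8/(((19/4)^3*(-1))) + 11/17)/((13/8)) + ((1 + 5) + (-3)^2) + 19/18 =853190291/52471350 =16.26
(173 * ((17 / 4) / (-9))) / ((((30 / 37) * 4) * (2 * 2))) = -108817 / 17280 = -6.30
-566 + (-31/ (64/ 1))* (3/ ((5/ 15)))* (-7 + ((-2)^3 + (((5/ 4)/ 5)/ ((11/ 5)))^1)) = -501.10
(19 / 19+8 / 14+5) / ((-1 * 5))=-46 / 35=-1.31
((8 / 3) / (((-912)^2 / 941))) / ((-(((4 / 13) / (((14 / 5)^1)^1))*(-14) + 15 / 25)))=61165 / 19026144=0.00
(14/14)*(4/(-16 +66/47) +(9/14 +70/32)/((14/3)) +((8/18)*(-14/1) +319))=30930281/98784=313.11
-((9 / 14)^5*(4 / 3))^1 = -19683 / 134456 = -0.15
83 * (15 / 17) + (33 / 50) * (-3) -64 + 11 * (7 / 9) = 120953 / 7650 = 15.81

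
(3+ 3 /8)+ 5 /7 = 229 /56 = 4.09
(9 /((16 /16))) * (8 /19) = 72 /19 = 3.79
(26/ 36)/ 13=1/ 18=0.06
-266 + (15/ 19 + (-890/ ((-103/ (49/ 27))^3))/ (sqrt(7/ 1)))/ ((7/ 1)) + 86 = -23925/ 133 + 2136890 * sqrt(7)/ 21508145541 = -179.89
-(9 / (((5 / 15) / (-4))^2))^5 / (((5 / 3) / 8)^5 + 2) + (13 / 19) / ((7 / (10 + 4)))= -553139683910311855833758 / 302639087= -1827720567734569.78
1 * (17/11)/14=17/154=0.11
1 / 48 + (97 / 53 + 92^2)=21537125 / 2544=8465.85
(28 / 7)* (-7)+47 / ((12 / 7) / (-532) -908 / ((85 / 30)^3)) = -5328055537 / 182609907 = -29.18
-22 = -22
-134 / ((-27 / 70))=9380 / 27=347.41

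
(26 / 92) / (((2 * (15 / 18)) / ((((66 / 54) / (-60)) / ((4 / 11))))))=-1573 / 165600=-0.01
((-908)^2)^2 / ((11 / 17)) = 11555595084032 / 11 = 1050508644002.91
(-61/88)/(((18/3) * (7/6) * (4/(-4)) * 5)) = 0.02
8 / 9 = 0.89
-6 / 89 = -0.07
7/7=1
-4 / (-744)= 1 / 186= 0.01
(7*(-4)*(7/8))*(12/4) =-147/2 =-73.50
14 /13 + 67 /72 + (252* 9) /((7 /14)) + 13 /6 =4249603 /936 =4540.17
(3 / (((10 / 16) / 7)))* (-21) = -3528 / 5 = -705.60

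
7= 7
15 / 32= 0.47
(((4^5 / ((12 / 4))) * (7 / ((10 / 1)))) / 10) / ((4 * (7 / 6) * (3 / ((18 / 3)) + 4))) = 256 / 225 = 1.14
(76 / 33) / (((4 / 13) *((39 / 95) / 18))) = 3610 / 11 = 328.18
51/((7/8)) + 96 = 1080/7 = 154.29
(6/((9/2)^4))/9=32/19683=0.00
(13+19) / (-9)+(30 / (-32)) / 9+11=1057 / 144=7.34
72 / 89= 0.81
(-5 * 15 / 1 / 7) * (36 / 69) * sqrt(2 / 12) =-150 * sqrt(6) / 161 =-2.28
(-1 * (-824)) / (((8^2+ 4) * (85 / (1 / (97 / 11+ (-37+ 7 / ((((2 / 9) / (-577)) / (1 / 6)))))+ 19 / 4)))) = 263251211 / 388783030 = 0.68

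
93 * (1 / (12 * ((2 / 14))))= 217 / 4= 54.25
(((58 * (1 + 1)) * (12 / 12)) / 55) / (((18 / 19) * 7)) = 1102 / 3465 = 0.32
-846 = -846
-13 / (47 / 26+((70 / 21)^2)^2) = -27378 / 263807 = -0.10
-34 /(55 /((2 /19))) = -68 /1045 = -0.07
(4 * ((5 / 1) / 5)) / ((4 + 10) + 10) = 1 / 6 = 0.17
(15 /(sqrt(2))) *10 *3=225 *sqrt(2)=318.20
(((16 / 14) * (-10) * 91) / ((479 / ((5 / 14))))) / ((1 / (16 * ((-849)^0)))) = -41600 / 3353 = -12.41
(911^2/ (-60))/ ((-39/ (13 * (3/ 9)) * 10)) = 829921/ 5400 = 153.69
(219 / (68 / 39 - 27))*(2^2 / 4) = -8541 / 985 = -8.67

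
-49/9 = -5.44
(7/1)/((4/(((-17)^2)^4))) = 48830302087/4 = 12207575521.75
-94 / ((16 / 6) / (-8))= 282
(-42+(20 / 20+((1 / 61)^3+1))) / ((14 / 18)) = -81713151 / 1588867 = -51.43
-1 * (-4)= 4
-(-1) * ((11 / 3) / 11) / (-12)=-1 / 36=-0.03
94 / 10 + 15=122 / 5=24.40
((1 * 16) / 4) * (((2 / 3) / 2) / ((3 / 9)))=4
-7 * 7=-49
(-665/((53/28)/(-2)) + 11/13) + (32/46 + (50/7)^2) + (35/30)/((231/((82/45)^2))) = 117564750532661/155669438925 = 755.22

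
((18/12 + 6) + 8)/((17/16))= 248/17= 14.59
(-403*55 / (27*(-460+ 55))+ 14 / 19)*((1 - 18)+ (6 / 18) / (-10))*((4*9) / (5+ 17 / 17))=-282.46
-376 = -376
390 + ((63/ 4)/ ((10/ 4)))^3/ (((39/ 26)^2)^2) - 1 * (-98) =537.39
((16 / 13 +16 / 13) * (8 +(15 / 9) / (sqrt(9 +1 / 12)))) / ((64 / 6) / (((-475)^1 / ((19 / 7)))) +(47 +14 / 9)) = 168000 * sqrt(327) / 108229043 +403200 / 992927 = 0.43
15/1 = 15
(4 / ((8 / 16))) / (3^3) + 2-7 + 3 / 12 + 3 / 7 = -3043 / 756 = -4.03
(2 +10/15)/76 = 2/57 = 0.04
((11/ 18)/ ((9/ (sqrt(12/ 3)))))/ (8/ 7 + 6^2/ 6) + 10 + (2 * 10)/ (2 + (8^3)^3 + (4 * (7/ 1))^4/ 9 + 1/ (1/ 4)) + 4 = 34309610801287/ 2447362880550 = 14.02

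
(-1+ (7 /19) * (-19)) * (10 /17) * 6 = -480 /17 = -28.24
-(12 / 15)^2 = -16 / 25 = -0.64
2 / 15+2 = 32 / 15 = 2.13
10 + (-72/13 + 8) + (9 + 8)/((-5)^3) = 20029/1625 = 12.33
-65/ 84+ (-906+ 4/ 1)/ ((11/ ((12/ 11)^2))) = -999737/ 10164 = -98.36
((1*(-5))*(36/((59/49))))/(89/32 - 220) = 13440/19529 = 0.69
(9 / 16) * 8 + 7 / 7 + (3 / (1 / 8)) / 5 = 103 / 10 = 10.30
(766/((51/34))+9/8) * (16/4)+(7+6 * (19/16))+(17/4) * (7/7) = 49573/24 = 2065.54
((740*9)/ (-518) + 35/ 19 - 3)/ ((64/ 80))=-2330/ 133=-17.52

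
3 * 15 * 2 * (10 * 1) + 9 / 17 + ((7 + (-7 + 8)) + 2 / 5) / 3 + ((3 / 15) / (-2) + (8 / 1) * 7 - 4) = 162389 / 170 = 955.23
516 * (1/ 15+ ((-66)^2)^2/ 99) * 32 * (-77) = -1218431471488/ 5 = -243686294297.60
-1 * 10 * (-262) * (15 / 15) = 2620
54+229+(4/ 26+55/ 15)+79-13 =13760/ 39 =352.82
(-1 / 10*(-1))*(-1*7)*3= -21 / 10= -2.10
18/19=0.95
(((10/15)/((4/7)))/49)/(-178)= -1/7476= -0.00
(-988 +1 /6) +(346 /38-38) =-115907 /114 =-1016.73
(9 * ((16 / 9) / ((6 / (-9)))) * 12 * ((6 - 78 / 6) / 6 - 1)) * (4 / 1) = 2496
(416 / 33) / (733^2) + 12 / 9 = 23641132 / 17730537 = 1.33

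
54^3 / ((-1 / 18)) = -2834352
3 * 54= 162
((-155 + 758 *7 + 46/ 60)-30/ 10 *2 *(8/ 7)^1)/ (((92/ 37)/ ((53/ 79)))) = 2118725191/ 1526280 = 1388.16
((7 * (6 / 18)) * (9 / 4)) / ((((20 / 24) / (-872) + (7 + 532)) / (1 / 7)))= 3924 / 2820043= 0.00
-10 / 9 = -1.11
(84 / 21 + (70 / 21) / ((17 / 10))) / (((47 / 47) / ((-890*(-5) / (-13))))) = -1352800 / 663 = -2040.42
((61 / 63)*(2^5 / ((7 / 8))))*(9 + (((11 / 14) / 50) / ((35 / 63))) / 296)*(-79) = -39940296072 / 1586375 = -25177.08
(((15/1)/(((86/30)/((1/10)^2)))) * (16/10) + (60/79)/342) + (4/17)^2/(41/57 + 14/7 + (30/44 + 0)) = 24396172724/238664200965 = 0.10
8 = 8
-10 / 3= -3.33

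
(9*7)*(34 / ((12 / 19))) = 6783 / 2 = 3391.50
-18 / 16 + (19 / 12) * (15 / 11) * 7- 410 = -34849 / 88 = -396.01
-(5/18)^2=-25/324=-0.08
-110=-110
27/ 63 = 3/ 7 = 0.43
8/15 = 0.53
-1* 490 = -490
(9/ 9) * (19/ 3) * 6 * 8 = 304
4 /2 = 2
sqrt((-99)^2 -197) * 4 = 392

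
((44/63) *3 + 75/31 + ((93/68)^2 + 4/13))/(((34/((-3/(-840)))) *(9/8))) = 261906551/419113487520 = 0.00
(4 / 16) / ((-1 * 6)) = -0.04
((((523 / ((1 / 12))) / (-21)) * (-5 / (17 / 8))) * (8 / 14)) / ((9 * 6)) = 167360 / 22491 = 7.44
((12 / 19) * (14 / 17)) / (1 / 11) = 1848 / 323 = 5.72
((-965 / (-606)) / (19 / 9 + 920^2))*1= 2895 / 1538759038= 0.00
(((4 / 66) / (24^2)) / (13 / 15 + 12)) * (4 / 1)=5 / 152856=0.00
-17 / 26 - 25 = -667 / 26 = -25.65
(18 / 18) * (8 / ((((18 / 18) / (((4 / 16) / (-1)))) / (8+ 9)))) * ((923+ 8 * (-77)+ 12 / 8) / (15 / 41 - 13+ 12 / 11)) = 4730539 / 5206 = 908.67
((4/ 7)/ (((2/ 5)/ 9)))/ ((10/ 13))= 117/ 7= 16.71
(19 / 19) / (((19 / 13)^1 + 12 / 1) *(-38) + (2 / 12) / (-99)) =-7722 / 3950113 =-0.00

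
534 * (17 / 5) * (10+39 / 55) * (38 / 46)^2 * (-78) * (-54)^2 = -439030606309776 / 145475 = -3017911024.64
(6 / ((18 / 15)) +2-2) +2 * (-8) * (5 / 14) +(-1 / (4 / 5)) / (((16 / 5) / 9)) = -1895 / 448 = -4.23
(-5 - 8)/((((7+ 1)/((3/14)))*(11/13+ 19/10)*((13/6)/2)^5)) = -155520/1830101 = -0.08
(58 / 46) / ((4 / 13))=377 / 92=4.10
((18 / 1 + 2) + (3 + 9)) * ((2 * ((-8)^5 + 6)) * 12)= -25161216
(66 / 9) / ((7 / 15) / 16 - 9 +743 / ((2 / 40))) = 1760 / 3564247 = 0.00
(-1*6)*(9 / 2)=-27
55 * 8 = 440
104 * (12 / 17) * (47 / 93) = 19552 / 527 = 37.10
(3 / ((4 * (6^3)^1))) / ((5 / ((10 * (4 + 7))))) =11 / 144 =0.08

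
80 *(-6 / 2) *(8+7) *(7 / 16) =-1575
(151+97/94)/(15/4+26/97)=2772454/73273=37.84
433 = 433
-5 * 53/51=-265/51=-5.20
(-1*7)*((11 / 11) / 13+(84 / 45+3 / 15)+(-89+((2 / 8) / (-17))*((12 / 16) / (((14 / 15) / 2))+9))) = 32305963 / 53040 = 609.09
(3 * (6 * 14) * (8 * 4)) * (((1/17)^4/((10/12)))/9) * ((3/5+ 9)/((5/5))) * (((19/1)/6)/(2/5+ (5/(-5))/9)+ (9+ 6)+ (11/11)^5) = 90445824/27144325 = 3.33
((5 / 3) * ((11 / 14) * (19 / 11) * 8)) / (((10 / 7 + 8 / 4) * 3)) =95 / 54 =1.76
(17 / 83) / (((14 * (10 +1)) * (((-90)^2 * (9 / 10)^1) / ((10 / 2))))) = 17 / 18636156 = 0.00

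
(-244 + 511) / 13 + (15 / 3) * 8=787 / 13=60.54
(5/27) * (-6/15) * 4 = -8/27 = -0.30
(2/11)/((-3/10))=-20/33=-0.61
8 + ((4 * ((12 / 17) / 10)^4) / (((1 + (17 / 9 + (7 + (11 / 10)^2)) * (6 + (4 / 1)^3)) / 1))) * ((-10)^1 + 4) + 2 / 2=5986544597253 / 665171684125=9.00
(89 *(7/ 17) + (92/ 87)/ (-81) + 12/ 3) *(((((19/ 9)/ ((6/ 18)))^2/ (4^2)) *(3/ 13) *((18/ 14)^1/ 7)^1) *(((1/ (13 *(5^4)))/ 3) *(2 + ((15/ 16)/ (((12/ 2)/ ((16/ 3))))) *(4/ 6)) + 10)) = 3855153694175389/ 89284996710000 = 43.18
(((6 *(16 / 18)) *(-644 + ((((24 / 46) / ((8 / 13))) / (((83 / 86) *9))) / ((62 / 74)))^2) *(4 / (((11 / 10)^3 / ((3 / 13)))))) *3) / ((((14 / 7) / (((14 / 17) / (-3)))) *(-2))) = -4546764775872928000 / 9271459019827719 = -490.40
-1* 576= -576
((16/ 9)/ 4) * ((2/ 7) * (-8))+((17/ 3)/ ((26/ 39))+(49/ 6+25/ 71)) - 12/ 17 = 1163201/ 76041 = 15.30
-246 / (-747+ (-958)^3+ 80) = 246 / 879218579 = 0.00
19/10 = 1.90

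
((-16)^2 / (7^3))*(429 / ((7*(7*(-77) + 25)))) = -54912 / 617057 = -0.09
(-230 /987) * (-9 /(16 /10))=1725 /1316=1.31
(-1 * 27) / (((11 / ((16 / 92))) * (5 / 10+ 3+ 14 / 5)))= -120 / 1771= -0.07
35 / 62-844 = -52293 / 62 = -843.44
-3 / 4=-0.75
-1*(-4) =4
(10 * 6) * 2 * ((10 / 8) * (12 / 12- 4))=-450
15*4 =60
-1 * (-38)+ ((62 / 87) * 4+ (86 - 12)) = 9992 / 87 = 114.85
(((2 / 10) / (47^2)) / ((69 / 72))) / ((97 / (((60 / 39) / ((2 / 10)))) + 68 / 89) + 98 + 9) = 42720 / 54431012503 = 0.00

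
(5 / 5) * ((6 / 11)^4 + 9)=133065 / 14641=9.09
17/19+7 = 150/19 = 7.89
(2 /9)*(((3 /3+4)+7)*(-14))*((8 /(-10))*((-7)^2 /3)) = 21952 /45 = 487.82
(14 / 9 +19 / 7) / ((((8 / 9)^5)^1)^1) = 1764909 / 229376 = 7.69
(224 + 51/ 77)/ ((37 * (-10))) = -0.61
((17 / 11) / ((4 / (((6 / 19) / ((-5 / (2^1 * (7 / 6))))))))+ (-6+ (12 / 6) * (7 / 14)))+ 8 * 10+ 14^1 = 185891 / 2090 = 88.94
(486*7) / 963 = 378 / 107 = 3.53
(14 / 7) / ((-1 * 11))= -2 / 11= -0.18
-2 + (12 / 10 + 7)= 31 / 5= 6.20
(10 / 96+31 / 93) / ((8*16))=7 / 2048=0.00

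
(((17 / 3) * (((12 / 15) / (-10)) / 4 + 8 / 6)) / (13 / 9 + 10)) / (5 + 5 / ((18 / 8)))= 30141 / 334750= 0.09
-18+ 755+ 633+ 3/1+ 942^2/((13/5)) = 4454669/13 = 342666.85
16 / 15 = 1.07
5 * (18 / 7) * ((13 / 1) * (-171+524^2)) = 321053850 / 7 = 45864835.71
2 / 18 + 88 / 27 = 91 / 27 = 3.37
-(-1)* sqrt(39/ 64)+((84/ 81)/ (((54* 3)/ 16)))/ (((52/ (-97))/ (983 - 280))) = -3818696/ 28431+sqrt(39)/ 8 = -133.53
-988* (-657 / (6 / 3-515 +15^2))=-18031 / 8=-2253.88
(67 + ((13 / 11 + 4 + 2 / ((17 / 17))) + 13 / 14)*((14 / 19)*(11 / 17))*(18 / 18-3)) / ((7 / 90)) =1722870 / 2261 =761.99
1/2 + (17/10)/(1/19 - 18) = 691/1705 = 0.41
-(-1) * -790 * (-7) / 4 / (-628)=-2765 / 1256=-2.20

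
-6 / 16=-3 / 8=-0.38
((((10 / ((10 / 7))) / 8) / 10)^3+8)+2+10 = 10240343 / 512000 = 20.00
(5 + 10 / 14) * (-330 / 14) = -6600 / 49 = -134.69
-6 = -6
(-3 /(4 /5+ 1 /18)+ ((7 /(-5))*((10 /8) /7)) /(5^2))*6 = -81231 /3850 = -21.10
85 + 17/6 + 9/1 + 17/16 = 4699/48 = 97.90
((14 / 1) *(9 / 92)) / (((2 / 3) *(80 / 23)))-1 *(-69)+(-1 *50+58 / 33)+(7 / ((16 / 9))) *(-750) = -30959563 / 10560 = -2931.78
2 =2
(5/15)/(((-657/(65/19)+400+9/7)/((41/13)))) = 0.01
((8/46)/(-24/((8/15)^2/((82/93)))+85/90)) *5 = -22320/1885333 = -0.01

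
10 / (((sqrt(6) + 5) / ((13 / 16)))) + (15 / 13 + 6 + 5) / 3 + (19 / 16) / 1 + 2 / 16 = 6.45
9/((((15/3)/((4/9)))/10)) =8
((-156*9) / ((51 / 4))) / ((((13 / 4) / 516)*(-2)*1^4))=148608 / 17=8741.65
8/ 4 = 2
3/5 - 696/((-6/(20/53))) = 11759/265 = 44.37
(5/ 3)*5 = 25/ 3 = 8.33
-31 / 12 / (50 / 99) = -1023 / 200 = -5.12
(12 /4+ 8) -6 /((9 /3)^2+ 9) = 32 /3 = 10.67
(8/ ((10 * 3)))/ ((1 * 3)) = 4/ 45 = 0.09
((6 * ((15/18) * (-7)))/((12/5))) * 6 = -175/2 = -87.50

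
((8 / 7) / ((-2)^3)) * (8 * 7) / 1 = -8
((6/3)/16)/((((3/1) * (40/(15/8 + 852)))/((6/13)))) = 6831/16640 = 0.41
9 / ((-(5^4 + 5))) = -0.01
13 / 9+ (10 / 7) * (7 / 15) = 19 / 9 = 2.11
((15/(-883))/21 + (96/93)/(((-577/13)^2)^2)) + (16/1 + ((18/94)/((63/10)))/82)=654807279159665238036/40926575292547053277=16.00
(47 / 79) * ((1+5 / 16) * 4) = 987 / 316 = 3.12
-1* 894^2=-799236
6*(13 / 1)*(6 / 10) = 234 / 5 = 46.80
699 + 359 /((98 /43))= 83939 /98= 856.52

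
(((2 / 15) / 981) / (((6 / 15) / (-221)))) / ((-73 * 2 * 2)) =221 / 859356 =0.00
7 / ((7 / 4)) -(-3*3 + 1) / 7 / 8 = 29 / 7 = 4.14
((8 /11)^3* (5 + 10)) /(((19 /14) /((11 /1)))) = 107520 /2299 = 46.77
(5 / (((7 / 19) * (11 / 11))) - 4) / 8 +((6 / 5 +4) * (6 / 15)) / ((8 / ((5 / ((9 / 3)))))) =1369 / 840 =1.63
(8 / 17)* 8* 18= 1152 / 17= 67.76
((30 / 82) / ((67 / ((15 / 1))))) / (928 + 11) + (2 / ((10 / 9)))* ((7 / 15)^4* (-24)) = -16514546563 / 8060728125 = -2.05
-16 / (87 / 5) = -80 / 87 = -0.92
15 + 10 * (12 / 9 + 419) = 4218.33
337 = 337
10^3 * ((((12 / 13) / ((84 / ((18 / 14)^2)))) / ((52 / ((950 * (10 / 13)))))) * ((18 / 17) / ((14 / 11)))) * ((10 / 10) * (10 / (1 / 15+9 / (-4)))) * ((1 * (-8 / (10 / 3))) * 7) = 16341.88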